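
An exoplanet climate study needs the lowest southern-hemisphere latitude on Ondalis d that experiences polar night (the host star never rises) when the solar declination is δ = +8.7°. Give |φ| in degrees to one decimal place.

|φ| = 81.3°

Polar night requires cos H₀ = −tan φ tan δ ≥ 1, i.e. tan φ tan δ ≤ −1.
The boundary is |tan φ| · |tan δ| = 1, so |φ| = 90° − |δ| = 90° − 8.7° = 81.3° in the southern hemisphere.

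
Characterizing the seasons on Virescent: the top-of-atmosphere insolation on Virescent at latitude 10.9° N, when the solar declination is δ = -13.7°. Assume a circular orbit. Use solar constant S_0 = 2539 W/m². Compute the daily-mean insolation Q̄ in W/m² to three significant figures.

cos h₀ = −tan(+10.9°) tan(-13.700°) = 0.0469, h₀ = 1.5238 rad.
Bracket: h₀ sin ϕ sin δ + cos ϕ cos δ sin h₀ = 1.5238×0.18910×-0.23684 + 0.98196×0.97155×0.99890 = -0.068246 + 0.952974 = 0.884728.
Q̄ = (S_0/π) × [bracket] = (2539/π) × 0.884728 = 715.0 W/m².

Q̄ ≈ 715 W/m²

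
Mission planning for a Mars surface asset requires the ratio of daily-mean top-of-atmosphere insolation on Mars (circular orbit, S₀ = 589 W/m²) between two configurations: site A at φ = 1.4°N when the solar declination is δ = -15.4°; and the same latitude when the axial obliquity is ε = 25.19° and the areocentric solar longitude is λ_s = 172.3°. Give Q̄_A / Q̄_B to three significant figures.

Q̄_A / Q̄_B ≈ 0.953

— Configuration A (φ=+1.4°):
cos H₀ = −tan(+1.4°) tan(-15.400°) = 0.0067, H₀ = 1.5641 rad.
Bracket: H₀ sin φ sin δ + cos φ cos δ sin H₀ = 1.5641×0.02443×-0.26556 + 0.99970×0.96410×0.99998 = -0.010147 + 0.963791 = 0.953644.
Q̄ = (S₀/π) × [bracket] = (589/π) × 0.953644 = 178.79 W/m².
— Configuration B (φ=+1.4°):
sin δ = sin 25.19° × sin 172.3° = 0.05703, so δ = +3.269°.
cos H₀ = −tan(+1.4°) tan(+3.269°) = -0.0014, H₀ = 1.5722 rad.
Bracket: H₀ sin φ sin δ + cos φ cos δ sin H₀ = 1.5722×0.02443×0.05703 + 0.99970×0.99837×1.00000 = 0.002190 + 0.998070 = 1.000260.
Q̄ = (S₀/π) × [bracket] = (589/π) × 1.000260 = 187.53 W/m².
Ratio Q̄_A / Q̄_B = 178.79 / 187.53 = 0.9534.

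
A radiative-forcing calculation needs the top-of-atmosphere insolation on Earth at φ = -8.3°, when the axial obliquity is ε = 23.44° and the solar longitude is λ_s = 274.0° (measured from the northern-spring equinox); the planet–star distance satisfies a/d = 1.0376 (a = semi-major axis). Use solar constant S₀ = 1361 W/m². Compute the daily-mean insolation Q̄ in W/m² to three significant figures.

Q̄ ≈ 466 W/m²

Solar declination: sin δ = sin ε · sin λ_s = sin 23.44° × sin 274.0° = -0.39682, so δ = -23.380°.
cos H₀ = −tan(-8.3°) tan(-23.380°) = -0.0631, H₀ = 1.6339 rad.
Bracket: H₀ sin φ sin δ + cos φ cos δ sin H₀ = 1.6339×-0.14436×-0.39682 + 0.98953×0.91790×0.99801 = 0.093598 + 0.906482 = 1.000080.
Inverse-square distance factor (a/d)² = 1.0376² = 1.076614.
Q̄ = (S₀/π) × 1.076614 × [bracket] = (1361/π) × 1.076614 × 1.000080 = 466.4 W/m².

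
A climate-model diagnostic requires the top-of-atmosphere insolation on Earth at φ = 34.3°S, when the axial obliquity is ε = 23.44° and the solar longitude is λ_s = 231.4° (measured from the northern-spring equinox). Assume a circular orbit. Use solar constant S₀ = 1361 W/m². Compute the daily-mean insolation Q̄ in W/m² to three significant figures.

Q̄ ≈ 468 W/m²

Solar declination: sin δ = sin ε · sin λ_s = sin 23.44° × sin 231.4° = -0.31088, so δ = -18.112°.
cos H₀ = −tan(-34.3°) tan(-18.112°) = -0.2231, H₀ = 1.7958 rad.
Bracket: H₀ sin φ sin δ + cos φ cos δ sin H₀ = 1.7958×-0.56353×-0.31088 + 0.82610×0.95045×0.97479 = 0.314607 + 0.765373 = 1.079980.
Q̄ = (S₀/π) × [bracket] = (1361/π) × 1.079980 = 467.9 W/m².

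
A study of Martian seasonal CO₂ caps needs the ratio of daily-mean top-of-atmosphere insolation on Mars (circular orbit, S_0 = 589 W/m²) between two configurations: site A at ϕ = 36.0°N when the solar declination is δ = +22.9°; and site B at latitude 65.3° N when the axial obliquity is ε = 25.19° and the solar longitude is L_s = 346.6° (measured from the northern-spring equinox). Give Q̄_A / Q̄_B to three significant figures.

Q̄_A / Q̄_B ≈ 4.00

— Configuration A (ϕ=+36.0°):
cos h₀ = −tan(+36.0°) tan(+22.900°) = -0.3069, h₀ = 1.8827 rad.
Bracket: h₀ sin ϕ sin δ + cos ϕ cos δ sin h₀ = 1.8827×0.58779×0.38912 + 0.80902×0.92119×0.95174 = 0.430613 + 0.709295 = 1.139908.
Q̄ = (S_0/π) × [bracket] = (589/π) × 1.139908 = 213.72 W/m².
— Configuration B (ϕ=+65.3°):
Solar declination: sin δ = sin ε · sin L_s = sin 25.19° × sin 346.6° = -0.09864, so δ = -5.661°.
cos h₀ = −tan(+65.3°) tan(-5.661°) = 0.2155, h₀ = 1.3536 rad.
Bracket: h₀ sin ϕ sin δ + cos ϕ cos δ sin h₀ = 1.3536×0.90851×-0.09864 + 0.41787×0.99512×0.97650 = -0.121303 + 0.406059 = 0.284756.
Q̄ = (S_0/π) × [bracket] = (589/π) × 0.284756 = 53.387 W/m².
Ratio Q̄_A / Q̄_B = 213.72 / 53.387 = 4.003.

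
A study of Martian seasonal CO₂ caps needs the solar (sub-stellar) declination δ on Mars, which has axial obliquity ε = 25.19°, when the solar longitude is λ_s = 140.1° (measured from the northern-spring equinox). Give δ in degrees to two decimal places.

δ = +15.84°

sin δ = sin ε · sin λ_s = sin 25.19° × sin 140.1° = 0.273015.
δ = arcsin(0.273015) = +15.84°.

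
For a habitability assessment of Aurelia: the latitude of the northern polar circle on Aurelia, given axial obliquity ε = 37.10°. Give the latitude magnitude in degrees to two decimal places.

The polar circle is the lowest latitude that experiences at least one full rotation of continuous daylight at the northern-summer solstice; it lies at |φ| = 90° − ε = 90° − 37.10° = 52.90°.

52.90°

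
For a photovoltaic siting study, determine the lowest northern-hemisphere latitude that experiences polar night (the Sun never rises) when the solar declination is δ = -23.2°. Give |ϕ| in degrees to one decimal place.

|ϕ| = 66.8°

Polar night requires cos h₀ = −tan ϕ tan δ ≥ 1, i.e. tan ϕ tan δ ≤ −1.
The boundary is |tan ϕ| · |tan δ| = 1, so |ϕ| = 90° − |δ| = 90° − 23.2° = 66.8° in the northern hemisphere.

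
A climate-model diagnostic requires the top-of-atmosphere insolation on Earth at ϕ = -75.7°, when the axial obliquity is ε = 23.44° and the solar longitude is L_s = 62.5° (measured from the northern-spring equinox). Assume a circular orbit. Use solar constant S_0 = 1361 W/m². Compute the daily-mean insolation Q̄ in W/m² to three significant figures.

Solar declination: sin δ = sin ε · sin L_s = sin 23.44° × sin 62.5° = 0.35284, so δ = +20.661°.
cos h₀ = −tan(-75.7°) tan(+20.661°) = 1.4794 ≥ 1 ⇒ polar night, h₀ = 0 and Q̄ = 0.

Q̄ ≈ 0.00 W/m²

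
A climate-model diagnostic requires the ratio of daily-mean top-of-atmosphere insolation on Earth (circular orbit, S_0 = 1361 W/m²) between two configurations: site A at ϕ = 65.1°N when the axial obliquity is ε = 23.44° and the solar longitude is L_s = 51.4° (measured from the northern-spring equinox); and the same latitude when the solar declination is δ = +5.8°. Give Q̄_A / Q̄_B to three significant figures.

Q̄_A / Q̄_B ≈ 1.65

— Configuration A (ϕ=+65.1°):
Solar declination: sin δ = sin ε · sin L_s = sin 23.44° × sin 51.4° = 0.31088, so δ = +18.112°.
cos h₀ = −tan(+65.1°) tan(+18.112°) = -0.7046, h₀ = 2.3527 rad.
Bracket: h₀ sin ϕ sin δ + cos ϕ cos δ sin h₀ = 2.3527×0.90704×0.31088 + 0.42104×0.95045×0.70956 = 0.663416 + 0.283950 = 0.947366.
Q̄ = (S_0/π) × [bracket] = (1361/π) × 0.947366 = 410.42 W/m².
— Configuration B (ϕ=+65.1°):
cos h₀ = −tan(+65.1°) tan(+5.800°) = -0.2188, h₀ = 1.7914 rad.
Bracket: h₀ sin ϕ sin δ + cos ϕ cos δ sin h₀ = 1.7914×0.90704×0.10106 + 0.42104×0.99488×0.97576 = 0.164210 + 0.408731 = 0.572941.
Q̄ = (S_0/π) × [bracket] = (1361/π) × 0.572941 = 248.21 W/m².
Ratio Q̄_A / Q̄_B = 410.42 / 248.21 = 1.654.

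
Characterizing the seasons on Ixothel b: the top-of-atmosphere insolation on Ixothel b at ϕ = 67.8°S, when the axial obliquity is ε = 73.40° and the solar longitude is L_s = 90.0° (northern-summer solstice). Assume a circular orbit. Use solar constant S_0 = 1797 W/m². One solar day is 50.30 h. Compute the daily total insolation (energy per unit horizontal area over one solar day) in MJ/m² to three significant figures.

0.00 MJ/m²

Solar declination: sin δ = sin ε · sin L_s = sin 73.40° × sin 90.0° = 0.95832, so δ = +73.400°.
cos h₀ = −tan(-67.8°) tan(+73.400°) = 8.2198 ≥ 1 ⇒ polar night, h₀ = 0 and Q̄ = 0.
Daily total = Q̄ × 50.30 h × 3600 s/h = 0.00 MJ/m².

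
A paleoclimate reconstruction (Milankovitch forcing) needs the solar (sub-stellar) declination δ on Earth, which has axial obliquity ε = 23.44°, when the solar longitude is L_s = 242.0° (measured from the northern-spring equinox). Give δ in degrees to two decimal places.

sin δ = sin ε · sin L_s = sin 23.44° × sin 242.0° = -0.351226.
δ = arcsin(-0.351226) = -20.56°.

δ = -20.56°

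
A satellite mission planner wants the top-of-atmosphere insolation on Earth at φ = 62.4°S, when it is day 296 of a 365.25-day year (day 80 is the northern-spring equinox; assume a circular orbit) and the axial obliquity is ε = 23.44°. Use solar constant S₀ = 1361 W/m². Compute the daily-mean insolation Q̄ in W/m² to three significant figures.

Q̄ ≈ 344 W/m²

Solar longitude: λ_s = 360° × (296 − 80)/365.25 = 212.895°.
sin δ = sin 23.44° × sin 212.895° = -0.21604, so δ = -12.477°.
cos H₀ = −tan(-62.4°) tan(-12.477°) = -0.4232, H₀ = 2.0078 rad.
Bracket: H₀ sin φ sin δ + cos φ cos δ sin H₀ = 2.0078×-0.88620×-0.21604 + 0.46330×0.97638×0.90602 = 0.384403 + 0.409844 = 0.794247.
Q̄ = (S₀/π) × [bracket] = (1361/π) × 0.794247 = 344.1 W/m².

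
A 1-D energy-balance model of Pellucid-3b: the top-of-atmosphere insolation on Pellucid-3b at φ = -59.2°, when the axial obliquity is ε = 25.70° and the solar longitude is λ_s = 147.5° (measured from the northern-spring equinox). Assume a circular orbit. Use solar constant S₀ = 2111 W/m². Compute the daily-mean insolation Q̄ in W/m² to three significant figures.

Solar declination: sin δ = sin ε · sin λ_s = sin 25.70° × sin 147.5° = 0.23300, so δ = +13.474°.
cos H₀ = −tan(-59.2°) tan(+13.474°) = 0.4019, H₀ = 1.1572 rad.
Bracket: H₀ sin φ sin δ + cos φ cos δ sin H₀ = 1.1572×-0.85896×0.23300 + 0.51204×0.97248×0.91567 = -0.231599 + 0.455957 = 0.224358.
Q̄ = (S₀/π) × [bracket] = (2111/π) × 0.224358 = 150.8 W/m².

Q̄ ≈ 151 W/m²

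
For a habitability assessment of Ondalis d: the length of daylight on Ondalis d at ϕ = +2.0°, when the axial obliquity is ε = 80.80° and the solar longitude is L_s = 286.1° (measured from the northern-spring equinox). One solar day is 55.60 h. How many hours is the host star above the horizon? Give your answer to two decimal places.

25.95 h

Solar declination: sin δ = sin ε · sin L_s = sin 80.80° × sin 286.1° = -0.94842, so δ = -71.517°.
cos h₀ = −tan ϕ · tan δ = −tan(+2.0°) × tan(-71.517°) = 0.1045, so h₀ = 1.4661 rad = 84.00°.
Daylight = 2h₀/(2π) × 55.60 h = (1.4661/π) × 55.60 = 25.95 h.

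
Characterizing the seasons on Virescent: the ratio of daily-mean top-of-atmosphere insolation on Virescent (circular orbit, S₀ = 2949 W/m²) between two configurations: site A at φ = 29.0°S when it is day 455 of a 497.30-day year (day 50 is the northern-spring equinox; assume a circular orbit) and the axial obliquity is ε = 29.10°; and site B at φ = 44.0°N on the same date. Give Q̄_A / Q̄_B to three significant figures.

Q̄_A / Q̄_B ≈ 4.97

— Configuration A (φ=-29.0°):
Solar longitude: λ_s = 360° × (455 − 50)/497.30 = 293.183°.
sin δ = sin 29.10° × sin 293.183° = -0.44706, so δ = -26.555°.
cos H₀ = −tan(-29.0°) tan(-26.555°) = -0.2770, H₀ = 1.8515 rad.
Bracket: H₀ sin φ sin δ + cos φ cos δ sin H₀ = 1.8515×-0.48481×-0.44706 + 0.87462×0.89450×0.96086 = 0.401293 + 0.751727 = 1.153020.
Q̄ = (S₀/π) × [bracket] = (2949/π) × 1.153020 = 1082.3 W/m².
— Configuration B (φ=+44.0°):
cos H₀ = −tan(+44.0°) tan(-26.555°) = 0.4826, H₀ = 1.0671 rad.
Bracket: H₀ sin φ sin δ + cos φ cos δ sin H₀ = 1.0671×0.69466×-0.44706 + 0.71934×0.89450×0.87582 = -0.331393 + 0.563546 = 0.232153.
Q̄ = (S₀/π) × [bracket] = (2949/π) × 0.232153 = 217.92 W/m².
Ratio Q̄_A / Q̄_B = 1082.3 / 217.92 = 4.967.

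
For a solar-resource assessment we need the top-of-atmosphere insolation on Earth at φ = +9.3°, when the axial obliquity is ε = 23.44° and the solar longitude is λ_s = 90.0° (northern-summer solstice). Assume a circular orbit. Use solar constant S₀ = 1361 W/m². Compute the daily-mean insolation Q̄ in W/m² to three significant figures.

Q̄ ≈ 437 W/m²

Solar declination: sin δ = sin ε · sin λ_s = sin 23.44° × sin 90.0° = 0.39779, so δ = +23.440°.
cos H₀ = −tan(+9.3°) tan(+23.440°) = -0.0710, H₀ = 1.6419 rad.
Bracket: H₀ sin φ sin δ + cos φ cos δ sin H₀ = 1.6419×0.16160×0.39779 + 0.98686×0.91748×0.99748 = 0.105546 + 0.903143 = 1.008689.
Q̄ = (S₀/π) × [bracket] = (1361/π) × 1.008689 = 437.0 W/m².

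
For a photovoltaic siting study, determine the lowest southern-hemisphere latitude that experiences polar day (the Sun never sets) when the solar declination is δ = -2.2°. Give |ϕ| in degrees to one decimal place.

|ϕ| = 87.8°

Polar day requires cos h₀ = −tan ϕ tan δ ≤ −1, i.e. tan ϕ tan δ ≥ 1.
The boundary is |tan ϕ| · |tan δ| = 1, so |ϕ| = 90° − |δ| = 90° − 2.2° = 87.8° in the southern hemisphere.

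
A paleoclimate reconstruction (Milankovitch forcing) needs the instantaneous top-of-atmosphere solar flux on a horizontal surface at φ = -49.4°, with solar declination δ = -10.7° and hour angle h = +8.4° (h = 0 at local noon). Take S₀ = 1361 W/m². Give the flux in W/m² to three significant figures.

cos θ_z = sin φ sin δ + cos φ cos δ cos h = 0.140971 + 0.632599 = 0.773570.
Flux = S₀ · cos θ_z = 1361 × 0.773570 = 1053 W/m².

1.05e+03 W/m²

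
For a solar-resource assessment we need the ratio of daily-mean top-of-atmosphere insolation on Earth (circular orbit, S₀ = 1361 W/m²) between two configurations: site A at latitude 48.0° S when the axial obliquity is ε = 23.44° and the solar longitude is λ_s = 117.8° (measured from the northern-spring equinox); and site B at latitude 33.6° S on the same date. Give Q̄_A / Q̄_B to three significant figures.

Q̄_A / Q̄_B ≈ 0.544

— Configuration A (φ=-48.0°):
Solar declination: sin δ = sin ε · sin λ_s = sin 23.44° × sin 117.8° = 0.35188, so δ = +20.602°.
cos H₀ = −tan(-48.0°) tan(+20.602°) = 0.4175, H₀ = 1.1401 rad.
Bracket: H₀ sin φ sin δ + cos φ cos δ sin H₀ = 1.1401×-0.74314×0.35188 + 0.66913×0.93605×0.90868 = -0.298132 + 0.569142 = 0.271010.
Q̄ = (S₀/π) × [bracket] = (1361/π) × 0.271010 = 117.41 W/m².
— Configuration B (φ=-33.6°):
cos H₀ = −tan(-33.6°) tan(+20.602°) = 0.2498, H₀ = 1.3184 rad.
Bracket: H₀ sin φ sin δ + cos φ cos δ sin H₀ = 1.3184×-0.55339×0.35188 + 0.83292×0.93605×0.96831 = -0.256728 + 0.754948 = 0.498220.
Q̄ = (S₀/π) × [bracket] = (1361/π) × 0.498220 = 215.84 W/m².
Ratio Q̄_A / Q̄_B = 117.41 / 215.84 = 0.5440.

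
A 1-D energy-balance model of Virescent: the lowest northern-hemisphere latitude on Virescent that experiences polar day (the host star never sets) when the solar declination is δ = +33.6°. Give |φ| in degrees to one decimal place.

|φ| = 56.4°

Polar day requires cos H₀ = −tan φ tan δ ≤ −1, i.e. tan φ tan δ ≥ 1.
The boundary is |tan φ| · |tan δ| = 1, so |φ| = 90° − |δ| = 90° − 33.6° = 56.4° in the northern hemisphere.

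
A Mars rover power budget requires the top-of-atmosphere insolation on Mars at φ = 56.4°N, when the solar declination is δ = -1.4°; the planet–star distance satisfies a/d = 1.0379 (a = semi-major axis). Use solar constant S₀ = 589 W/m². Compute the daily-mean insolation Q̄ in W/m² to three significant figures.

cos H₀ = −tan(+56.4°) tan(-1.400°) = 0.0368, H₀ = 1.5340 rad.
Bracket: H₀ sin φ sin δ + cos φ cos δ sin H₀ = 1.5340×0.83292×-0.02443 + 0.55339×0.99970×0.99932 = -0.031214 + 0.552848 = 0.521634.
Inverse-square distance factor (a/d)² = 1.0379² = 1.077236.
Q̄ = (S₀/π) × 1.077236 × [bracket] = (589/π) × 1.077236 × 0.521634 = 105.4 W/m².

Q̄ ≈ 105 W/m²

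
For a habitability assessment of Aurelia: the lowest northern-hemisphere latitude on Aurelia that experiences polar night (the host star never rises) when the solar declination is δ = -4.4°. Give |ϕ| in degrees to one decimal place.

Polar night requires cos h₀ = −tan ϕ tan δ ≥ 1, i.e. tan ϕ tan δ ≤ −1.
The boundary is |tan ϕ| · |tan δ| = 1, so |ϕ| = 90° − |δ| = 90° − 4.4° = 85.6° in the northern hemisphere.

|ϕ| = 85.6°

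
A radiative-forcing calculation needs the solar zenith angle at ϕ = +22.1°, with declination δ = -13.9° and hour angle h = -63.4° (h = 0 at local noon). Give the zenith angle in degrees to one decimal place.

cos θ_z = sin ϕ sin δ + cos ϕ cos δ cos h = -0.090380 + 0.402713 = 0.312333.
θ_z = arccos(0.312333) = 71.8°.

θ_z = 71.8°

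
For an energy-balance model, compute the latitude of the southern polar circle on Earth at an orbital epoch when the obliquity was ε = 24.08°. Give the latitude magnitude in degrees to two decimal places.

65.92°

The polar circle is the lowest latitude that experiences at least one full rotation of continuous darkness at the northern-summer solstice; it lies at |φ| = 90° − ε = 90° − 24.08° = 65.92°.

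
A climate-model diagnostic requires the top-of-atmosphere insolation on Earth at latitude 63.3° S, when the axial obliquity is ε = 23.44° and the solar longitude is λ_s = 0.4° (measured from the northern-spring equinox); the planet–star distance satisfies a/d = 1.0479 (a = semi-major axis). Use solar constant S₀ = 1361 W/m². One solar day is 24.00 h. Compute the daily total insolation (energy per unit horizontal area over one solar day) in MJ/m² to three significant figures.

Solar declination: sin δ = sin ε · sin λ_s = sin 23.44° × sin 0.4° = 0.00278, so δ = +0.159°.
cos H₀ = −tan(-63.3°) tan(+0.159°) = 0.0055, H₀ = 1.5653 rad.
Bracket: H₀ sin φ sin δ + cos φ cos δ sin H₀ = 1.5653×-0.89337×0.00278 + 0.44932×1.00000×0.99998 = -0.003888 + 0.449311 = 0.445423.
Inverse-square distance factor (a/d)² = 1.0479² = 1.098094.
Q̄ = (S₀/π) × 1.098094 × [bracket] = (1361/π) × 1.098094 × 0.445423 = 211.89 W/m².
Daily total = Q̄ × 24.00 h × 3600 s/h = 211.89 × 24.00 × 3600 / 10⁶ = 18.31 MJ/m².

18.3 MJ/m²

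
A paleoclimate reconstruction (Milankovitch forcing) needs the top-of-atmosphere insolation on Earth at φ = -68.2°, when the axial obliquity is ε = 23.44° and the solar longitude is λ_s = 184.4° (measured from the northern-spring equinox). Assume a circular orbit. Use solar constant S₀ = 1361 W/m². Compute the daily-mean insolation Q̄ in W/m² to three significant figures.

Solar declination: sin δ = sin ε · sin λ_s = sin 23.44° × sin 184.4° = -0.03052, so δ = -1.749°.
cos H₀ = −tan(-68.2°) tan(-1.749°) = -0.0763, H₀ = 1.6472 rad.
Bracket: H₀ sin φ sin δ + cos φ cos δ sin H₀ = 1.6472×-0.92849×-0.03052 + 0.37137×0.99953×0.99708 = 0.046678 + 0.370112 = 0.416790.
Q̄ = (S₀/π) × [bracket] = (1361/π) × 0.416790 = 180.6 W/m².

Q̄ ≈ 181 W/m²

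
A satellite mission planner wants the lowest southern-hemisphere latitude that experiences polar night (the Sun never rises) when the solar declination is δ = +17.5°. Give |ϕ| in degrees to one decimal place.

Polar night requires cos h₀ = −tan ϕ tan δ ≥ 1, i.e. tan ϕ tan δ ≤ −1.
The boundary is |tan ϕ| · |tan δ| = 1, so |ϕ| = 90° − |δ| = 90° − 17.5° = 72.5° in the southern hemisphere.

|ϕ| = 72.5°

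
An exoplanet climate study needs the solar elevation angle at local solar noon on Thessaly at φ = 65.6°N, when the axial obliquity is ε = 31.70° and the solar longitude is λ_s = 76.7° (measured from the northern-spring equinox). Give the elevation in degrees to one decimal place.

55.2°

Solar declination: sin δ = sin ε · sin λ_s = sin 31.70° × sin 76.7° = 0.51138, so δ = +30.756°.
At local noon the hour angle is zero, so the zenith angle equals |φ − δ| = |+65.6° − (+30.756°)| = 34.844°.
Elevation = 90° − 34.844° = 55.2°.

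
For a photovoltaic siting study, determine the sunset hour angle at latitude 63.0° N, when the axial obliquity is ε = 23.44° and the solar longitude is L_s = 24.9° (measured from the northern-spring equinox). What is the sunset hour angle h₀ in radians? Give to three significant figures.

Solar declination: sin δ = sin ε · sin L_s = sin 23.44° × sin 24.9° = 0.16748, so δ = +9.642°.
cos h₀ = −tan ϕ · tan δ = −tan(+63.0°) × tan(+9.642°) = -0.3334, so h₀ = 1.9107 rad = 109.48°.

h₀ = 1.91 rad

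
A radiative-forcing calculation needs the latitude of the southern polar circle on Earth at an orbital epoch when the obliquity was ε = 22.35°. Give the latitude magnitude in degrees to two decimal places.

67.65°

The polar circle is the lowest latitude that experiences at least one full rotation of continuous darkness at the northern-summer solstice; it lies at |φ| = 90° − ε = 90° − 22.35° = 67.65°.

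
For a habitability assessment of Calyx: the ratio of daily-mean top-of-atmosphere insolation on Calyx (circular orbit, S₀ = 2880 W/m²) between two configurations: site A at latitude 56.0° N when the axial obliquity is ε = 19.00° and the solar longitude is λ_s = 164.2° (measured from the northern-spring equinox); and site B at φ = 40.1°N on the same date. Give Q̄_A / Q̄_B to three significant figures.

— Configuration A (φ=+56.0°):
Solar declination: sin δ = sin ε · sin λ_s = sin 19.00° × sin 164.2° = 0.08865, so δ = +5.086°.
cos H₀ = −tan(+56.0°) tan(+5.086°) = -0.1319, H₀ = 1.7031 rad.
Bracket: H₀ sin φ sin δ + cos φ cos δ sin H₀ = 1.7031×0.82904×0.08865 + 0.55919×0.99606×0.99126 = 0.125168 + 0.552119 = 0.677287.
Q̄ = (S₀/π) × [bracket] = (2880/π) × 0.677287 = 620.89 W/m².
— Configuration B (φ=+40.1°):
cos H₀ = −tan(+40.1°) tan(+5.086°) = -0.0749, H₀ = 1.6458 rad.
Bracket: H₀ sin φ sin δ + cos φ cos δ sin H₀ = 1.6458×0.64412×0.08865 + 0.76492×0.99606×0.99719 = 0.093977 + 0.759765 = 0.853742.
Q̄ = (S₀/π) × [bracket] = (2880/π) × 0.853742 = 782.65 W/m².
Ratio Q̄_A / Q̄_B = 620.89 / 782.65 = 0.7933.

Q̄_A / Q̄_B ≈ 0.793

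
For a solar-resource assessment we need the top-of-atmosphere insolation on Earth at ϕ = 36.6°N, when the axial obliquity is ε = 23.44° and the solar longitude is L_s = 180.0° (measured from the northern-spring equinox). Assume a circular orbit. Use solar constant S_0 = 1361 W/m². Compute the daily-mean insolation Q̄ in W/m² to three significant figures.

Solar declination: sin δ = sin ε · sin L_s = sin 23.44° × sin 180.0° = 0.00000, so δ = +0.000°.
cos h₀ = −tan(+36.6°) tan(+0.000°) = -0.0000, h₀ = 1.5708 rad.
Bracket: h₀ sin ϕ sin δ + cos ϕ cos δ sin h₀ = 1.5708×0.59622×0.00000 + 0.80282×1.00000×1.00000 = 0.000000 + 0.802820 = 0.802820.
Q̄ = (S_0/π) × [bracket] = (1361/π) × 0.802820 = 347.8 W/m².

Q̄ ≈ 348 W/m²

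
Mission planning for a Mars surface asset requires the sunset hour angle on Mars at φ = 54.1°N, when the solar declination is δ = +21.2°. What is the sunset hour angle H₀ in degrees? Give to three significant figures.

H₀ = 122°

cos H₀ = −tan φ · tan δ = −tan(+54.1°) × tan(+21.200°) = -0.5358, so H₀ = 2.1363 rad = 122.40°.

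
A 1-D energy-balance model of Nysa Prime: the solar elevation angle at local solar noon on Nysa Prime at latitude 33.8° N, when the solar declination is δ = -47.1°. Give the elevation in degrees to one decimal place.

9.1°

At local noon the hour angle is zero, so the zenith angle equals |φ − δ| = |+33.8° − (-47.100°)| = 80.900°.
Elevation = 90° − 80.900° = 9.1°.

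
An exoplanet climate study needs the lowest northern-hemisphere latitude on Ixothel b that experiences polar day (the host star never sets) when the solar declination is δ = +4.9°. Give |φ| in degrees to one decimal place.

Polar day requires cos H₀ = −tan φ tan δ ≤ −1, i.e. tan φ tan δ ≥ 1.
The boundary is |tan φ| · |tan δ| = 1, so |φ| = 90° − |δ| = 90° − 4.9° = 85.1° in the northern hemisphere.

|φ| = 85.1°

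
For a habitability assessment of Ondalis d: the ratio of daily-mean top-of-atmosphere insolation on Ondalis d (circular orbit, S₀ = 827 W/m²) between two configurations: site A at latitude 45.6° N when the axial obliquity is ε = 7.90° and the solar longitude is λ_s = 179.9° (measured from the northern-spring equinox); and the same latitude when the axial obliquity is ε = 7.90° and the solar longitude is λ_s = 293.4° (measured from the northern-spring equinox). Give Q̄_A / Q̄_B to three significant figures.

Q̄_A / Q̄_B ≈ 1.25

— Configuration A (φ=+45.6°):
Solar declination: sin δ = sin ε · sin λ_s = sin 7.90° × sin 179.9° = 0.00024, so δ = +0.014°.
cos H₀ = −tan(+45.6°) tan(+0.014°) = -0.0002, H₀ = 1.5710 rad.
Bracket: H₀ sin φ sin δ + cos φ cos δ sin H₀ = 1.5710×0.71447×0.00024 + 0.69966×1.00000×1.00000 = 0.000269 + 0.699660 = 0.699929.
Q̄ = (S₀/π) × [bracket] = (827/π) × 0.699929 = 184.25 W/m².
— Configuration B (φ=+45.6°):
Solar declination: sin δ = sin ε · sin λ_s = sin 7.90° × sin 293.4° = -0.12614, so δ = -7.247°.
cos H₀ = −tan(+45.6°) tan(-7.247°) = 0.1298, H₀ = 1.4406 rad.
Bracket: H₀ sin φ sin δ + cos φ cos δ sin H₀ = 1.4406×0.71447×-0.12614 + 0.69966×0.99201×0.99153 = -0.129832 + 0.688191 = 0.558359.
Q̄ = (S₀/π) × [bracket] = (827/π) × 0.558359 = 146.98 W/m².
Ratio Q̄_A / Q̄_B = 184.25 / 146.98 = 1.254.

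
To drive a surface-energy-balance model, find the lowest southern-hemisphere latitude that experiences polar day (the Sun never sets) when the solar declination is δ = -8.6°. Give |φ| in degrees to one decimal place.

|φ| = 81.4°

Polar day requires cos H₀ = −tan φ tan δ ≤ −1, i.e. tan φ tan δ ≥ 1.
The boundary is |tan φ| · |tan δ| = 1, so |φ| = 90° − |δ| = 90° − 8.6° = 81.4° in the southern hemisphere.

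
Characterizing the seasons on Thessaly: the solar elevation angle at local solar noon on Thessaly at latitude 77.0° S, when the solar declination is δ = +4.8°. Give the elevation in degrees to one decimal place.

8.2°

At local noon the hour angle is zero, so the zenith angle equals |ϕ − δ| = |-77.0° − (+4.800°)| = 81.800°.
Elevation = 90° − 81.800° = 8.2°.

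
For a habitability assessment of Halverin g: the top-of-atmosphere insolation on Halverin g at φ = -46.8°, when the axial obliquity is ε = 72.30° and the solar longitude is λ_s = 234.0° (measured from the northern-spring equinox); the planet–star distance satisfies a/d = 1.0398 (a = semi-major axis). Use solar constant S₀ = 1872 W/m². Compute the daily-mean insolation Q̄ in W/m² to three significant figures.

Q̄ ≈ 1.14e+03 W/m²

Solar declination: sin δ = sin ε · sin λ_s = sin 72.30° × sin 234.0° = -0.77072, so δ = -50.419°.
cos H₀ = −tan(-46.8°) tan(-50.419°) = -1.2881 ≤ −1 ⇒ polar day, H₀ = π.
Bracket: H₀ sin φ sin δ + cos φ cos δ sin H₀ = 3.1416×-0.72897×-0.77072 + 0.68455×0.63717×0.00000 = 1.765051 + 0.000000 = 1.765051.
Inverse-square distance factor (a/d)² = 1.0398² = 1.081184.
Q̄ = (S₀/π) × 1.081184 × [bracket] = (1872/π) × 1.081184 × 1.765051 = 1137 W/m².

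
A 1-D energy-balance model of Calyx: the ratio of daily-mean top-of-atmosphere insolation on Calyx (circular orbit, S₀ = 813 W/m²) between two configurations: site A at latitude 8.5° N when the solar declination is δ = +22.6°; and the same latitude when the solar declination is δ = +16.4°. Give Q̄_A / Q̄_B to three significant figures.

Q̄_A / Q̄_B ≈ 0.989

— Configuration A (φ=+8.5°):
cos H₀ = −tan(+8.5°) tan(+22.600°) = -0.0622, H₀ = 1.6330 rad.
Bracket: H₀ sin φ sin δ + cos φ cos δ sin H₀ = 1.6330×0.14781×0.38430 + 0.98902×0.92321×0.99806 = 0.092760 + 0.911302 = 1.004062.
Q̄ = (S₀/π) × [bracket] = (813/π) × 1.004062 = 259.84 W/m².
— Configuration B (φ=+8.5°):
cos H₀ = −tan(+8.5°) tan(+16.400°) = -0.0440, H₀ = 1.6148 rad.
Bracket: H₀ sin φ sin δ + cos φ cos δ sin H₀ = 1.6148×0.14781×0.28234 + 0.98902×0.95931×0.99903 = 0.067390 + 0.947856 = 1.015246.
Q̄ = (S₀/π) × [bracket] = (813/π) × 1.015246 = 262.73 W/m².
Ratio Q̄_A / Q̄_B = 259.84 / 262.73 = 0.9890.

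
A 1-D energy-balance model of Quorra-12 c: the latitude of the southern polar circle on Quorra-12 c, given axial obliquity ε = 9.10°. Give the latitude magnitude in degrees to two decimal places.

80.90°

The polar circle is the lowest latitude that experiences at least one full rotation of continuous darkness at the northern-summer solstice; it lies at |φ| = 90° − ε = 90° − 9.10° = 80.90°.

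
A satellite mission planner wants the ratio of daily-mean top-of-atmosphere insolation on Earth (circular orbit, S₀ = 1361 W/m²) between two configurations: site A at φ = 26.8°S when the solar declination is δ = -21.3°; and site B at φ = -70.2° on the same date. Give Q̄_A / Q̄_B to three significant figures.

— Configuration A (φ=-26.8°):
cos H₀ = −tan(-26.8°) tan(-21.300°) = -0.1969, H₀ = 1.7690 rad.
Bracket: H₀ sin φ sin δ + cos φ cos δ sin H₀ = 1.7690×-0.45088×-0.36325 + 0.89259×0.93169×0.98041 = 0.289731 + 0.815326 = 1.105057.
Q̄ = (S₀/π) × [bracket] = (1361/π) × 1.105057 = 478.73 W/m².
— Configuration B (φ=-70.2°):
cos H₀ = −tan(-70.2°) tan(-21.300°) = -1.0829 ≤ −1 ⇒ polar day, H₀ = π.
Bracket: H₀ sin φ sin δ + cos φ cos δ sin H₀ = 3.1416×-0.94088×-0.36325 + 0.33874×0.93169×0.00000 = 1.073719 + 0.000000 = 1.073719.
Q̄ = (S₀/π) × [bracket] = (1361/π) × 1.073719 = 465.16 W/m².
Ratio Q̄_A / Q̄_B = 478.73 / 465.16 = 1.029.

Q̄_A / Q̄_B ≈ 1.03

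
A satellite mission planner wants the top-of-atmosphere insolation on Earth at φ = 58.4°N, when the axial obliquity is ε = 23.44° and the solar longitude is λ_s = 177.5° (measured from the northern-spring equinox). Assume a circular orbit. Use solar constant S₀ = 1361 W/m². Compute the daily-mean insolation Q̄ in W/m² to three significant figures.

Q̄ ≈ 237 W/m²

Solar declination: sin δ = sin ε · sin λ_s = sin 23.44° × sin 177.5° = 0.01735, so δ = +0.994°.
cos H₀ = −tan(+58.4°) tan(+0.994°) = -0.0282, H₀ = 1.5990 rad.
Bracket: H₀ sin φ sin δ + cos φ cos δ sin H₀ = 1.5990×0.85173×0.01735 + 0.52399×0.99985×0.99960 = 0.023629 + 0.523702 = 0.547331.
Q̄ = (S₀/π) × [bracket] = (1361/π) × 0.547331 = 237.1 W/m².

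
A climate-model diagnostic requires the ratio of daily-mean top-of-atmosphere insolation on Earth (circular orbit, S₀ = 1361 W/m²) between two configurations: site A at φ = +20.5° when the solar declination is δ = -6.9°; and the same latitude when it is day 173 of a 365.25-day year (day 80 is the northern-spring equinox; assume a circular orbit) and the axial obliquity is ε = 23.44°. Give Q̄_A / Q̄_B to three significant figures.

— Configuration A (φ=+20.5°):
cos H₀ = −tan(+20.5°) tan(-6.900°) = 0.0452, H₀ = 1.5255 rad.
Bracket: H₀ sin φ sin δ + cos φ cos δ sin H₀ = 1.5255×0.35021×-0.12014 + 0.93667×0.99276×0.99898 = -0.064184 + 0.928940 = 0.864756.
Q̄ = (S₀/π) × [bracket] = (1361/π) × 0.864756 = 374.63 W/m².
— Configuration B (φ=+20.5°):
Solar longitude: λ_s = 360° × (173 − 80)/365.25 = 91.663°.
sin δ = sin 23.44° × sin 91.663° = 0.39762, so δ = +23.430°.
cos H₀ = −tan(+20.5°) tan(+23.430°) = -0.1620, H₀ = 1.7335 rad.
Bracket: H₀ sin φ sin δ + cos φ cos δ sin H₀ = 1.7335×0.35021×0.39762 + 0.93667×0.91755×0.98679 = 0.241391 + 0.848088 = 1.089479.
Q̄ = (S₀/π) × [bracket] = (1361/π) × 1.089479 = 471.98 W/m².
Ratio Q̄_A / Q̄_B = 374.63 / 471.98 = 0.7937.

Q̄_A / Q̄_B ≈ 0.794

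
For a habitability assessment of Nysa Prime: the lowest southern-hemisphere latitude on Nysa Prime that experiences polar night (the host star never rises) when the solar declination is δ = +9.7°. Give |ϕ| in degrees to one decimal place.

Polar night requires cos h₀ = −tan ϕ tan δ ≥ 1, i.e. tan ϕ tan δ ≤ −1.
The boundary is |tan ϕ| · |tan δ| = 1, so |ϕ| = 90° − |δ| = 90° − 9.7° = 80.3° in the southern hemisphere.

|ϕ| = 80.3°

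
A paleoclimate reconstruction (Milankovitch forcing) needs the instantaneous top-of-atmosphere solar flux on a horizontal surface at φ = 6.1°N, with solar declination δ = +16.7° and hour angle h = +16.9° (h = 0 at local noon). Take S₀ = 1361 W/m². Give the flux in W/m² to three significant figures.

cos θ_z = sin φ sin δ + cos φ cos δ cos h = 0.030536 + 0.911269 = 0.941805.
Flux = S₀ · cos θ_z = 1361 × 0.941805 = 1282 W/m².

1.28e+03 W/m²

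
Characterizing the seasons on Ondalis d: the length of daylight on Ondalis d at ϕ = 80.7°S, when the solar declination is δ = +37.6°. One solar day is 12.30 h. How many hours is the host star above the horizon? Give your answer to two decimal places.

0.00 h

cos h₀ = −tan ϕ · tan δ = 4.7027 ≥ 1, so the host star never rises (polar night) and h₀ = 0.
Daylight = 2h₀/(2π) × 12.30 h = (0.0000/π) × 12.30 = 0.00 h.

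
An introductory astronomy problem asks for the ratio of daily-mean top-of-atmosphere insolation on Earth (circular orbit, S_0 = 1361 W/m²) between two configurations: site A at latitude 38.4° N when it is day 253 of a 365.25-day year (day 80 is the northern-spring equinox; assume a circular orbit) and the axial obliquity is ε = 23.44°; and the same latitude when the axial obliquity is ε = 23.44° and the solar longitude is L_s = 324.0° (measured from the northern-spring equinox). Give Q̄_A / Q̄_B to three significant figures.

Q̄_A / Q̄_B ≈ 1.55

— Configuration A (ϕ=+38.4°):
Solar longitude: L_s = 360° × (253 − 80)/365.25 = 170.513°.
sin δ = sin 23.44° × sin 170.513° = 0.06556, so δ = +3.759°.
cos h₀ = −tan(+38.4°) tan(+3.759°) = -0.0521, h₀ = 1.6229 rad.
Bracket: h₀ sin ϕ sin δ + cos ϕ cos δ sin h₀ = 1.6229×0.62115×0.06556 + 0.78369×0.99785×0.99864 = 0.066089 + 0.780942 = 0.847031.
Q̄ = (S_0/π) × [bracket] = (1361/π) × 0.847031 = 366.95 W/m².
— Configuration B (ϕ=+38.4°):
Solar declination: sin δ = sin ε · sin L_s = sin 23.44° × sin 324.0° = -0.23381, so δ = -13.522°.
cos h₀ = −tan(+38.4°) tan(-13.522°) = 0.1906, h₀ = 1.3790 rad.
Bracket: h₀ sin ϕ sin δ + cos ϕ cos δ sin h₀ = 1.3790×0.62115×-0.23381 + 0.78369×0.97228×0.98167 = -0.200274 + 0.747999 = 0.547725.
Q̄ = (S_0/π) × [bracket] = (1361/π) × 0.547725 = 237.29 W/m².
Ratio Q̄_A / Q̄_B = 366.95 / 237.29 = 1.546.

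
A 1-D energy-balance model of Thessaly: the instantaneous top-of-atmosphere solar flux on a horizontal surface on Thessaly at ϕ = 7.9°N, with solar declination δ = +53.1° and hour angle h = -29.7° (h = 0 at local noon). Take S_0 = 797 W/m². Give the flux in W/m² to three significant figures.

cos θ_z = sin ϕ sin δ + cos ϕ cos δ cos h = 0.109912 + 0.516594 = 0.626506.
Flux = S_0 · cos θ_z = 797 × 0.626506 = 499.3 W/m².

499 W/m²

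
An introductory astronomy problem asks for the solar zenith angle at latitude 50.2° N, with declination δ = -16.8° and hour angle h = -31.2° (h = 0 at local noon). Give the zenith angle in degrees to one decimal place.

θ_z = 72.4°

cos θ_z = sin ϕ sin δ + cos ϕ cos δ cos h = -0.222058 + 0.524158 = 0.302100.
θ_z = arccos(0.302100) = 72.4°.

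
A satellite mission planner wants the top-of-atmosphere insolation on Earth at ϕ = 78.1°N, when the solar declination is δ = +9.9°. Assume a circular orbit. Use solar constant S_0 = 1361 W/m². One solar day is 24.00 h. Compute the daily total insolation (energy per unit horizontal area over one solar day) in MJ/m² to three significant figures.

cos h₀ = −tan(+78.1°) tan(+9.900°) = -0.8282, h₀ = 2.5467 rad.
Bracket: h₀ sin ϕ sin δ + cos ϕ cos δ sin h₀ = 2.5467×0.97851×0.17193 + 0.20620×0.98511×0.56044 = 0.428445 + 0.113842 = 0.542287.
Q̄ = (S_0/π) × [bracket] = (1361/π) × 0.542287 = 234.93 W/m².
Daily total = Q̄ × 24.00 h × 3600 s/h = 234.93 × 24.00 × 3600 / 10⁶ = 20.30 MJ/m².

20.3 MJ/m²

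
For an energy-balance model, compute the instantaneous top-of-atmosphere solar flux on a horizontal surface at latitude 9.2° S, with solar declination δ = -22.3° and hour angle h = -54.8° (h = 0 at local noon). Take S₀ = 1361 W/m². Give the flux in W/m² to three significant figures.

cos θ_z = sin φ sin δ + cos φ cos δ cos h = 0.060668 + 0.526460 = 0.587128.
Flux = S₀ · cos θ_z = 1361 × 0.587128 = 799.1 W/m².

799 W/m²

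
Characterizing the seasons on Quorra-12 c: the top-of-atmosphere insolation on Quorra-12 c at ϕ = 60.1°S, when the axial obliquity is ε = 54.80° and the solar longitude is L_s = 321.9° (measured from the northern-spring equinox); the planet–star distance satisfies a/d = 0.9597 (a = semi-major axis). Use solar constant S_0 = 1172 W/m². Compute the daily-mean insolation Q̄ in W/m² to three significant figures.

Q̄ ≈ 472 W/m²

Solar declination: sin δ = sin ε · sin L_s = sin 54.80° × sin 321.9° = -0.50421, so δ = -30.279°.
cos h₀ = −tan(-60.1°) tan(-30.279°) = -1.0154 ≤ −1 ⇒ polar day, h₀ = π.
Bracket: h₀ sin ϕ sin δ + cos ϕ cos δ sin h₀ = 3.1416×-0.86690×-0.50421 + 0.49849×0.86358×0.00000 = 1.373192 + 0.000000 = 1.373192.
Inverse-square distance factor (a/d)² = 0.9597² = 0.921024.
Q̄ = (S_0/π) × 0.921024 × [bracket] = (1172/π) × 0.921024 × 1.373192 = 471.8 W/m².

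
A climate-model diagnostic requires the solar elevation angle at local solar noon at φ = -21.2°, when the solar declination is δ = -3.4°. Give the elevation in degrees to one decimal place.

72.2°

At local noon the hour angle is zero, so the zenith angle equals |φ − δ| = |-21.2° − (-3.400°)| = 17.800°.
Elevation = 90° − 17.800° = 72.2°.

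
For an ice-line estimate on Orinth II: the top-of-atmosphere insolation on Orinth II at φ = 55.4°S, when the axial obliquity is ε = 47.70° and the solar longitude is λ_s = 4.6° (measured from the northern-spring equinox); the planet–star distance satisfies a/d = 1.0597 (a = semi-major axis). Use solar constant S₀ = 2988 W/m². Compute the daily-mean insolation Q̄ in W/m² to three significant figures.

Solar declination: sin δ = sin ε · sin λ_s = sin 47.70° × sin 4.6° = 0.05932, so δ = +3.401°.
cos H₀ = −tan(-55.4°) tan(+3.401°) = 0.0861, H₀ = 1.4846 rad.
Bracket: H₀ sin φ sin δ + cos φ cos δ sin H₀ = 1.4846×-0.82314×0.05932 + 0.56784×0.99824×0.99628 = -0.072491 + 0.564732 = 0.492241.
Inverse-square distance factor (a/d)² = 1.0597² = 1.122964.
Q̄ = (S₀/π) × 1.122964 × [bracket] = (2988/π) × 1.122964 × 0.492241 = 525.7 W/m².

Q̄ ≈ 526 W/m²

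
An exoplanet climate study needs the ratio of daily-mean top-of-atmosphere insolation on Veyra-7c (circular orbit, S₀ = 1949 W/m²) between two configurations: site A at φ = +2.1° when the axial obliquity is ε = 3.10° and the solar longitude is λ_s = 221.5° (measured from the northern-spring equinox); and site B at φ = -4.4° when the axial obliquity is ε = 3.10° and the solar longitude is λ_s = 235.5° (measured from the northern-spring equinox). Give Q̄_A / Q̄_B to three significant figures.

Q̄_A / Q̄_B ≈ 0.995

— Configuration A (φ=+2.1°):
Solar declination: sin δ = sin ε · sin λ_s = sin 3.10° × sin 221.5° = -0.03583, so δ = -2.054°.
cos H₀ = −tan(+2.1°) tan(-2.054°) = 0.0013, H₀ = 1.5695 rad.
Bracket: H₀ sin φ sin δ + cos φ cos δ sin H₀ = 1.5695×0.03664×-0.03583 + 0.99933×0.99936×1.00000 = -0.002060 + 0.998690 = 0.996630.
Q̄ = (S₀/π) × [bracket] = (1949/π) × 0.996630 = 618.30 W/m².
— Configuration B (φ=-4.4°):
Solar declination: sin δ = sin ε · sin λ_s = sin 3.10° × sin 235.5° = -0.04457, so δ = -2.554°.
cos H₀ = −tan(-4.4°) tan(-2.554°) = -0.0034, H₀ = 1.5742 rad.
Bracket: H₀ sin φ sin δ + cos φ cos δ sin H₀ = 1.5742×-0.07672×-0.04457 + 0.99705×0.99901×0.99999 = 0.005383 + 0.996053 = 1.001436.
Q̄ = (S₀/π) × [bracket] = (1949/π) × 1.001436 = 621.28 W/m².
Ratio Q̄_A / Q̄_B = 618.30 / 621.28 = 0.9952.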